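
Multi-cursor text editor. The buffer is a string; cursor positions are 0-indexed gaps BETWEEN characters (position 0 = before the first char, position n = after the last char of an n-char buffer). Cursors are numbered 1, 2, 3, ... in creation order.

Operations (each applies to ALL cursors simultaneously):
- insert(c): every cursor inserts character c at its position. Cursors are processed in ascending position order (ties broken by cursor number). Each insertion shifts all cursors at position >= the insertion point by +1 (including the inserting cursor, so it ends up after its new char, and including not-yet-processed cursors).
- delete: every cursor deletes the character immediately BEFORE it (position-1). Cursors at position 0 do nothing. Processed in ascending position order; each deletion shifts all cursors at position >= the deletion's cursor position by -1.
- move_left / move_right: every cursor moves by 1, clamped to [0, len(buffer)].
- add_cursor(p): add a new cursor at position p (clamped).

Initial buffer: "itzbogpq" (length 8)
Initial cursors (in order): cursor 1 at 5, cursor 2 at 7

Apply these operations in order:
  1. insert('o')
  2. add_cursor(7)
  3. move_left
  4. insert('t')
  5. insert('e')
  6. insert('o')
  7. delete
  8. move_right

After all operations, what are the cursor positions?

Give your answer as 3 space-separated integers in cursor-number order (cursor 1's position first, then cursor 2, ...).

Answer: 8 15 11

Derivation:
After op 1 (insert('o')): buffer="itzboogpoq" (len 10), cursors c1@6 c2@9, authorship .....1..2.
After op 2 (add_cursor(7)): buffer="itzboogpoq" (len 10), cursors c1@6 c3@7 c2@9, authorship .....1..2.
After op 3 (move_left): buffer="itzboogpoq" (len 10), cursors c1@5 c3@6 c2@8, authorship .....1..2.
After op 4 (insert('t')): buffer="itzbototgptoq" (len 13), cursors c1@6 c3@8 c2@11, authorship .....113..22.
After op 5 (insert('e')): buffer="itzboteotegpteoq" (len 16), cursors c1@7 c3@10 c2@14, authorship .....11133..222.
After op 6 (insert('o')): buffer="itzboteooteogpteooq" (len 19), cursors c1@8 c3@12 c2@17, authorship .....1111333..2222.
After op 7 (delete): buffer="itzboteotegpteoq" (len 16), cursors c1@7 c3@10 c2@14, authorship .....11133..222.
After op 8 (move_right): buffer="itzboteotegpteoq" (len 16), cursors c1@8 c3@11 c2@15, authorship .....11133..222.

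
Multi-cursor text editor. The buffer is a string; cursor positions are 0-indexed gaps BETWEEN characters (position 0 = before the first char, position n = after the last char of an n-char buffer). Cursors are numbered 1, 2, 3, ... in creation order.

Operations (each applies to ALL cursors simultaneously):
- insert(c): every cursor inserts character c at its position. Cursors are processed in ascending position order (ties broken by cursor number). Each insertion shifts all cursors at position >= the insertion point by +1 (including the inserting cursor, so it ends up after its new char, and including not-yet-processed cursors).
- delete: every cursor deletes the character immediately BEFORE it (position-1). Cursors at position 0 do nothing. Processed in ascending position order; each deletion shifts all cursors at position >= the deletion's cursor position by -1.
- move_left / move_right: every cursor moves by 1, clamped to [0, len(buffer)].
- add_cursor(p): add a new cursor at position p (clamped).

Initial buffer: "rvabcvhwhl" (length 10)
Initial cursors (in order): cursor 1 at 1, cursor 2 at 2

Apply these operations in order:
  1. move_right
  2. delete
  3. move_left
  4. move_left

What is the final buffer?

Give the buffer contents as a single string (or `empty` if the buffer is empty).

After op 1 (move_right): buffer="rvabcvhwhl" (len 10), cursors c1@2 c2@3, authorship ..........
After op 2 (delete): buffer="rbcvhwhl" (len 8), cursors c1@1 c2@1, authorship ........
After op 3 (move_left): buffer="rbcvhwhl" (len 8), cursors c1@0 c2@0, authorship ........
After op 4 (move_left): buffer="rbcvhwhl" (len 8), cursors c1@0 c2@0, authorship ........

Answer: rbcvhwhl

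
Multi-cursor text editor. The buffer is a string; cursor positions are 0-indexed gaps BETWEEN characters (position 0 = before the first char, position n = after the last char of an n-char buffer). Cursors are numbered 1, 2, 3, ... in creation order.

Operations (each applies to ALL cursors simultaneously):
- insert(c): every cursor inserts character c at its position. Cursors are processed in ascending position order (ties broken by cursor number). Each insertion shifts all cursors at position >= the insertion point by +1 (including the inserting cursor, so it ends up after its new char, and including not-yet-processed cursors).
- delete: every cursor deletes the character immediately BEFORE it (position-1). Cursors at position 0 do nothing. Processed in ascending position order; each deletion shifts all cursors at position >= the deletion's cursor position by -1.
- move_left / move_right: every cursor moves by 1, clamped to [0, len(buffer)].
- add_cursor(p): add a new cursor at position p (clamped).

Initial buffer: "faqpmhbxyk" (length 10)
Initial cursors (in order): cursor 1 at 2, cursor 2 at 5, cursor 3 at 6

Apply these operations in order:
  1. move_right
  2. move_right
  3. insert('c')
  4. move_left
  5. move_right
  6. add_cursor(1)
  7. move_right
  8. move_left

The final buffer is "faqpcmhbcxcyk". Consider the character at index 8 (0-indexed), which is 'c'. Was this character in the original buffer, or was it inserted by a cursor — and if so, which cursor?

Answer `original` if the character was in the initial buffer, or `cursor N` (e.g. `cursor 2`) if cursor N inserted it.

After op 1 (move_right): buffer="faqpmhbxyk" (len 10), cursors c1@3 c2@6 c3@7, authorship ..........
After op 2 (move_right): buffer="faqpmhbxyk" (len 10), cursors c1@4 c2@7 c3@8, authorship ..........
After op 3 (insert('c')): buffer="faqpcmhbcxcyk" (len 13), cursors c1@5 c2@9 c3@11, authorship ....1...2.3..
After op 4 (move_left): buffer="faqpcmhbcxcyk" (len 13), cursors c1@4 c2@8 c3@10, authorship ....1...2.3..
After op 5 (move_right): buffer="faqpcmhbcxcyk" (len 13), cursors c1@5 c2@9 c3@11, authorship ....1...2.3..
After op 6 (add_cursor(1)): buffer="faqpcmhbcxcyk" (len 13), cursors c4@1 c1@5 c2@9 c3@11, authorship ....1...2.3..
After op 7 (move_right): buffer="faqpcmhbcxcyk" (len 13), cursors c4@2 c1@6 c2@10 c3@12, authorship ....1...2.3..
After op 8 (move_left): buffer="faqpcmhbcxcyk" (len 13), cursors c4@1 c1@5 c2@9 c3@11, authorship ....1...2.3..
Authorship (.=original, N=cursor N): . . . . 1 . . . 2 . 3 . .
Index 8: author = 2

Answer: cursor 2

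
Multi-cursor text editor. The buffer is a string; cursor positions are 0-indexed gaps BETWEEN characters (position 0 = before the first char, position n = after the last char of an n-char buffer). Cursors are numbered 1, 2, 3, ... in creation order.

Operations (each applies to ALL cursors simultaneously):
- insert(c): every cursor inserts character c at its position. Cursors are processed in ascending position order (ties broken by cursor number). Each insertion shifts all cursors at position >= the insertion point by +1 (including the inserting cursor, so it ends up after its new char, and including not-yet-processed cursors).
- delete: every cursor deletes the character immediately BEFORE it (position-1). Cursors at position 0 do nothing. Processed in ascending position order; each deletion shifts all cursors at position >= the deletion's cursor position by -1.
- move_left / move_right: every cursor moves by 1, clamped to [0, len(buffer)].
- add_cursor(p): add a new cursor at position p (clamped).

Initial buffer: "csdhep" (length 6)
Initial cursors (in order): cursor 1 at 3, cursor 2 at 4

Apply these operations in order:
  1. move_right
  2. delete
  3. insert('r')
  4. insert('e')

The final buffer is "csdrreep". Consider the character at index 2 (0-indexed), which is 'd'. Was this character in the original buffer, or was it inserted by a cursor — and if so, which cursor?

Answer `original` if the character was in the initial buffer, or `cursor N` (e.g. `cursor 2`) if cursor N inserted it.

After op 1 (move_right): buffer="csdhep" (len 6), cursors c1@4 c2@5, authorship ......
After op 2 (delete): buffer="csdp" (len 4), cursors c1@3 c2@3, authorship ....
After op 3 (insert('r')): buffer="csdrrp" (len 6), cursors c1@5 c2@5, authorship ...12.
After op 4 (insert('e')): buffer="csdrreep" (len 8), cursors c1@7 c2@7, authorship ...1212.
Authorship (.=original, N=cursor N): . . . 1 2 1 2 .
Index 2: author = original

Answer: original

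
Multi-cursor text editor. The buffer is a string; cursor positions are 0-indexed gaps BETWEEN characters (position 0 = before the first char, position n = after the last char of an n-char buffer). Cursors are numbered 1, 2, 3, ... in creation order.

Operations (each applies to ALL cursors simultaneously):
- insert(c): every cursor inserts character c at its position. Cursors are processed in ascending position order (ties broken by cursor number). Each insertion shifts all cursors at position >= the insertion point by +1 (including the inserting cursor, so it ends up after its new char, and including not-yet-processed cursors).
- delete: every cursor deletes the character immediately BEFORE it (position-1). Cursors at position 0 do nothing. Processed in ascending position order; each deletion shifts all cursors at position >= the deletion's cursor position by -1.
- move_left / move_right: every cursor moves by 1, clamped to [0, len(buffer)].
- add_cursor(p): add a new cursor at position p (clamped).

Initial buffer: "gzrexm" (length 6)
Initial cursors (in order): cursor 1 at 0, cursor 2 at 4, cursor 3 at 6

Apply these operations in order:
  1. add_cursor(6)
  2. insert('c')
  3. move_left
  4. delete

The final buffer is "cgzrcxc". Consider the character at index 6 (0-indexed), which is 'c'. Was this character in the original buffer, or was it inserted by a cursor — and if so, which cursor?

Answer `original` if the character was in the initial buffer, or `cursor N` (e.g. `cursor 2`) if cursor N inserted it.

After op 1 (add_cursor(6)): buffer="gzrexm" (len 6), cursors c1@0 c2@4 c3@6 c4@6, authorship ......
After op 2 (insert('c')): buffer="cgzrecxmcc" (len 10), cursors c1@1 c2@6 c3@10 c4@10, authorship 1....2..34
After op 3 (move_left): buffer="cgzrecxmcc" (len 10), cursors c1@0 c2@5 c3@9 c4@9, authorship 1....2..34
After op 4 (delete): buffer="cgzrcxc" (len 7), cursors c1@0 c2@4 c3@6 c4@6, authorship 1...2.4
Authorship (.=original, N=cursor N): 1 . . . 2 . 4
Index 6: author = 4

Answer: cursor 4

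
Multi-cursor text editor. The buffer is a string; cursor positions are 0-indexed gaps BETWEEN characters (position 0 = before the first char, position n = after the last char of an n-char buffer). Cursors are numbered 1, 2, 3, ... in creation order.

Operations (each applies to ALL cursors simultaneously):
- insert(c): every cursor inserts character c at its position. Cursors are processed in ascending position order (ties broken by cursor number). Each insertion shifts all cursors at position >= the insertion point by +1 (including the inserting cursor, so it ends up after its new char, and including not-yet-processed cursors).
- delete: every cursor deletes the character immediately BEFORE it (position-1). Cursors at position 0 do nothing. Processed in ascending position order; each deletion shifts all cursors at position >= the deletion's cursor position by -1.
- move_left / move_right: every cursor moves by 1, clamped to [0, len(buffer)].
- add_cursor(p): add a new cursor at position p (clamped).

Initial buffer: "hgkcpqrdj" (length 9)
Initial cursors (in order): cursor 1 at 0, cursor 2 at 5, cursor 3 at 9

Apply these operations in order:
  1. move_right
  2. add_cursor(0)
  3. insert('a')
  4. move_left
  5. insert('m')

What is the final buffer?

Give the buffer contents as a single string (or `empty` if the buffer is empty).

After op 1 (move_right): buffer="hgkcpqrdj" (len 9), cursors c1@1 c2@6 c3@9, authorship .........
After op 2 (add_cursor(0)): buffer="hgkcpqrdj" (len 9), cursors c4@0 c1@1 c2@6 c3@9, authorship .........
After op 3 (insert('a')): buffer="ahagkcpqardja" (len 13), cursors c4@1 c1@3 c2@9 c3@13, authorship 4.1.....2...3
After op 4 (move_left): buffer="ahagkcpqardja" (len 13), cursors c4@0 c1@2 c2@8 c3@12, authorship 4.1.....2...3
After op 5 (insert('m')): buffer="mahmagkcpqmardjma" (len 17), cursors c4@1 c1@4 c2@11 c3@16, authorship 44.11.....22...33

Answer: mahmagkcpqmardjma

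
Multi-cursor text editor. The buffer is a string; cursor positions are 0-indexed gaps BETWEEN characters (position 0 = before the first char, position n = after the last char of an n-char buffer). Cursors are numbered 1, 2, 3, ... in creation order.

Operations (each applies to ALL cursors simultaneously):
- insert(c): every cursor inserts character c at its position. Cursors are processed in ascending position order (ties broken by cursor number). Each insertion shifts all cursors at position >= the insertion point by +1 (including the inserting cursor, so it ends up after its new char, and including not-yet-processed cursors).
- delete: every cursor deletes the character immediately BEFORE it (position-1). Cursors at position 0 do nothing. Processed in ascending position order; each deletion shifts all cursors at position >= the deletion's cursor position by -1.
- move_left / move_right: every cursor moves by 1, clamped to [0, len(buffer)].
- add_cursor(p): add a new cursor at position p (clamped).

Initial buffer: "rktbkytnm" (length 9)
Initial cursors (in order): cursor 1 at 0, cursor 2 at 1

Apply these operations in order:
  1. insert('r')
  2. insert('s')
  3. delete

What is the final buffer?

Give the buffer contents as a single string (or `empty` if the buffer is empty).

Answer: rrrktbkytnm

Derivation:
After op 1 (insert('r')): buffer="rrrktbkytnm" (len 11), cursors c1@1 c2@3, authorship 1.2........
After op 2 (insert('s')): buffer="rsrrsktbkytnm" (len 13), cursors c1@2 c2@5, authorship 11.22........
After op 3 (delete): buffer="rrrktbkytnm" (len 11), cursors c1@1 c2@3, authorship 1.2........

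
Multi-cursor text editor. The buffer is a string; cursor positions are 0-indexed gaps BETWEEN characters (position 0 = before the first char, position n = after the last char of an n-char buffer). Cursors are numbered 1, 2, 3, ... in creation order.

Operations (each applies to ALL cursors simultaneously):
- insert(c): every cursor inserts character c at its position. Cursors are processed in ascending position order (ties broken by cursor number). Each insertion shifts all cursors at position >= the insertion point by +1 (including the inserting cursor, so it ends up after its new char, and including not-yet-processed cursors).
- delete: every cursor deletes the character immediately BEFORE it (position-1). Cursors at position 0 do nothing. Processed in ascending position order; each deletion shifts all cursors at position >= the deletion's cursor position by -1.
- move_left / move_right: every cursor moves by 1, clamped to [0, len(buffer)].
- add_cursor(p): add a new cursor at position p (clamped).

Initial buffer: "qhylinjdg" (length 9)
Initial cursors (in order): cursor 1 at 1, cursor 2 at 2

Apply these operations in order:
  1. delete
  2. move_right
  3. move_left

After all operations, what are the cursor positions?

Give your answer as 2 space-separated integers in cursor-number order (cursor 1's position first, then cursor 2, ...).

Answer: 0 0

Derivation:
After op 1 (delete): buffer="ylinjdg" (len 7), cursors c1@0 c2@0, authorship .......
After op 2 (move_right): buffer="ylinjdg" (len 7), cursors c1@1 c2@1, authorship .......
After op 3 (move_left): buffer="ylinjdg" (len 7), cursors c1@0 c2@0, authorship .......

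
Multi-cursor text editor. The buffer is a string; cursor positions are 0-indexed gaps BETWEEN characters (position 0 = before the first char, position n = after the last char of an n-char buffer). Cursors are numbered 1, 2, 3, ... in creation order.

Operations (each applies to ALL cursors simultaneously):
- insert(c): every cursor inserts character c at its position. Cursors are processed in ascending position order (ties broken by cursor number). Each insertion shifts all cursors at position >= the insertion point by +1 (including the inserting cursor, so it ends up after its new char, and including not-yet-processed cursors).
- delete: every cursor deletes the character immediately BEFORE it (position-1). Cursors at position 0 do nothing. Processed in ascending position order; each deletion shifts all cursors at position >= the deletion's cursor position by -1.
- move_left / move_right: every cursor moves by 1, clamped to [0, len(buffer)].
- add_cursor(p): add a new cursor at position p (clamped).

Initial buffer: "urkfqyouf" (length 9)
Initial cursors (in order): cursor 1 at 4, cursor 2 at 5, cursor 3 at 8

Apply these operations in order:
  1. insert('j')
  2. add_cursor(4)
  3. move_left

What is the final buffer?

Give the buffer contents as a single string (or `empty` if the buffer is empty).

Answer: urkfjqjyoujf

Derivation:
After op 1 (insert('j')): buffer="urkfjqjyoujf" (len 12), cursors c1@5 c2@7 c3@11, authorship ....1.2...3.
After op 2 (add_cursor(4)): buffer="urkfjqjyoujf" (len 12), cursors c4@4 c1@5 c2@7 c3@11, authorship ....1.2...3.
After op 3 (move_left): buffer="urkfjqjyoujf" (len 12), cursors c4@3 c1@4 c2@6 c3@10, authorship ....1.2...3.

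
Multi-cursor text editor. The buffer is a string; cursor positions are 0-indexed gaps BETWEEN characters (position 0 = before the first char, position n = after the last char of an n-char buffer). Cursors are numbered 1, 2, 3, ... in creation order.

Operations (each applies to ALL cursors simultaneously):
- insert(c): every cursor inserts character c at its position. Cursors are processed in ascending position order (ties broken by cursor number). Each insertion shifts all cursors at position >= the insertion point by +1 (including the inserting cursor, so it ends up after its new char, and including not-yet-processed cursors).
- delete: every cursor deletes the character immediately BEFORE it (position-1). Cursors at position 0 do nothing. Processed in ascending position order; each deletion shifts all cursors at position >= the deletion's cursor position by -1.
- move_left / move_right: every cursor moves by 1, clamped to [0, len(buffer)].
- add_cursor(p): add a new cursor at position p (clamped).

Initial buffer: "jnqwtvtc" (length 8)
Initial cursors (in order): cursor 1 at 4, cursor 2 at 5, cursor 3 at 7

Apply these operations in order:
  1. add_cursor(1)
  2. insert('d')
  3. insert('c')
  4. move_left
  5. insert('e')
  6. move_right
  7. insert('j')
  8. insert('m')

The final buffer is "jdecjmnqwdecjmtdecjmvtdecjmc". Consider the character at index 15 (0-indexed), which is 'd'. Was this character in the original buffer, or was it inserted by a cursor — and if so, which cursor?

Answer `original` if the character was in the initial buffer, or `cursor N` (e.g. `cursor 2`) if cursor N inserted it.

Answer: cursor 2

Derivation:
After op 1 (add_cursor(1)): buffer="jnqwtvtc" (len 8), cursors c4@1 c1@4 c2@5 c3@7, authorship ........
After op 2 (insert('d')): buffer="jdnqwdtdvtdc" (len 12), cursors c4@2 c1@6 c2@8 c3@11, authorship .4...1.2..3.
After op 3 (insert('c')): buffer="jdcnqwdctdcvtdcc" (len 16), cursors c4@3 c1@8 c2@11 c3@15, authorship .44...11.22..33.
After op 4 (move_left): buffer="jdcnqwdctdcvtdcc" (len 16), cursors c4@2 c1@7 c2@10 c3@14, authorship .44...11.22..33.
After op 5 (insert('e')): buffer="jdecnqwdectdecvtdecc" (len 20), cursors c4@3 c1@9 c2@13 c3@18, authorship .444...111.222..333.
After op 6 (move_right): buffer="jdecnqwdectdecvtdecc" (len 20), cursors c4@4 c1@10 c2@14 c3@19, authorship .444...111.222..333.
After op 7 (insert('j')): buffer="jdecjnqwdecjtdecjvtdecjc" (len 24), cursors c4@5 c1@12 c2@17 c3@23, authorship .4444...1111.2222..3333.
After op 8 (insert('m')): buffer="jdecjmnqwdecjmtdecjmvtdecjmc" (len 28), cursors c4@6 c1@14 c2@20 c3@27, authorship .44444...11111.22222..33333.
Authorship (.=original, N=cursor N): . 4 4 4 4 4 . . . 1 1 1 1 1 . 2 2 2 2 2 . . 3 3 3 3 3 .
Index 15: author = 2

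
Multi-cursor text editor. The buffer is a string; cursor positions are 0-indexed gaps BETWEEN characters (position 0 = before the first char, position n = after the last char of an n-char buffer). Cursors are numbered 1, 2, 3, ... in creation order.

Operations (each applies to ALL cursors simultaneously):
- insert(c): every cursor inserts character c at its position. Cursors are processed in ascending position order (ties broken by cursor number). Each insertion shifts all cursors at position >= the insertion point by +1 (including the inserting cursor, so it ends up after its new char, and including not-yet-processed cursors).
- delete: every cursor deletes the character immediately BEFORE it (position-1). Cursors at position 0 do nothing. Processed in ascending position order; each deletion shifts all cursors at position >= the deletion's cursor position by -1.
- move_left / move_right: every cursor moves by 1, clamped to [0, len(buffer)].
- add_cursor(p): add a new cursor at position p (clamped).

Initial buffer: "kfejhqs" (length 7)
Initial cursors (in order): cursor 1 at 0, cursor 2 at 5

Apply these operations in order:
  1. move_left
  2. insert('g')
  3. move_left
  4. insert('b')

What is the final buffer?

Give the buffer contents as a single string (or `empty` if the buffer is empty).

Answer: bgkfejbghqs

Derivation:
After op 1 (move_left): buffer="kfejhqs" (len 7), cursors c1@0 c2@4, authorship .......
After op 2 (insert('g')): buffer="gkfejghqs" (len 9), cursors c1@1 c2@6, authorship 1....2...
After op 3 (move_left): buffer="gkfejghqs" (len 9), cursors c1@0 c2@5, authorship 1....2...
After op 4 (insert('b')): buffer="bgkfejbghqs" (len 11), cursors c1@1 c2@7, authorship 11....22...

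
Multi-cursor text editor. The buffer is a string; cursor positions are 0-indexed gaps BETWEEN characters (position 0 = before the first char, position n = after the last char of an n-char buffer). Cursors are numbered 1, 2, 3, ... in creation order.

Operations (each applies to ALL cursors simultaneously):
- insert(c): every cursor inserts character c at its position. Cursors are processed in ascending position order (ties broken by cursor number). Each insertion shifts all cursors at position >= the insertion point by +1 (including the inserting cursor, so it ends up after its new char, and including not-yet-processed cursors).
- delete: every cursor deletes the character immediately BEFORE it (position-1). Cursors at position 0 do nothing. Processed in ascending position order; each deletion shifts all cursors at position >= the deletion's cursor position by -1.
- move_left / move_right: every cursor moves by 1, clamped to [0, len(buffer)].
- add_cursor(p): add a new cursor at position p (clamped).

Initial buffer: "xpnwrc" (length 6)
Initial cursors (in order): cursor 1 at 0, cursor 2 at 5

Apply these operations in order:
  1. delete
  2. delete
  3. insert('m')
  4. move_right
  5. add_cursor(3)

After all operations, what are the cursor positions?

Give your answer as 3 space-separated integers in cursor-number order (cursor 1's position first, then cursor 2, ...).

After op 1 (delete): buffer="xpnwc" (len 5), cursors c1@0 c2@4, authorship .....
After op 2 (delete): buffer="xpnc" (len 4), cursors c1@0 c2@3, authorship ....
After op 3 (insert('m')): buffer="mxpnmc" (len 6), cursors c1@1 c2@5, authorship 1...2.
After op 4 (move_right): buffer="mxpnmc" (len 6), cursors c1@2 c2@6, authorship 1...2.
After op 5 (add_cursor(3)): buffer="mxpnmc" (len 6), cursors c1@2 c3@3 c2@6, authorship 1...2.

Answer: 2 6 3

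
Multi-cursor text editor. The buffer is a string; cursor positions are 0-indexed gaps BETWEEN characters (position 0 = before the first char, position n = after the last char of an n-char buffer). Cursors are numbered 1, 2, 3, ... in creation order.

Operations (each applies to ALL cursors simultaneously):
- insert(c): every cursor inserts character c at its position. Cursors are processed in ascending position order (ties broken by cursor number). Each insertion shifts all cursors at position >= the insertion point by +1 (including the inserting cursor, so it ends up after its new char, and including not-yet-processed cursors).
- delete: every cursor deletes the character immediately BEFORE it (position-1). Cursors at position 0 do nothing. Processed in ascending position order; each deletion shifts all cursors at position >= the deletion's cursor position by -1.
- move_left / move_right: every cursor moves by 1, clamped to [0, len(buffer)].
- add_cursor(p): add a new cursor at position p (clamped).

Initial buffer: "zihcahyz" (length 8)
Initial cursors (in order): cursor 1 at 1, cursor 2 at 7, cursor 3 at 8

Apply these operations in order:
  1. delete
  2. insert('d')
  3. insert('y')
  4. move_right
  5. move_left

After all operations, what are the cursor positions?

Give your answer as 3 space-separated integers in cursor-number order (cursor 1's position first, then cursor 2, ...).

After op 1 (delete): buffer="ihcah" (len 5), cursors c1@0 c2@5 c3@5, authorship .....
After op 2 (insert('d')): buffer="dihcahdd" (len 8), cursors c1@1 c2@8 c3@8, authorship 1.....23
After op 3 (insert('y')): buffer="dyihcahddyy" (len 11), cursors c1@2 c2@11 c3@11, authorship 11.....2323
After op 4 (move_right): buffer="dyihcahddyy" (len 11), cursors c1@3 c2@11 c3@11, authorship 11.....2323
After op 5 (move_left): buffer="dyihcahddyy" (len 11), cursors c1@2 c2@10 c3@10, authorship 11.....2323

Answer: 2 10 10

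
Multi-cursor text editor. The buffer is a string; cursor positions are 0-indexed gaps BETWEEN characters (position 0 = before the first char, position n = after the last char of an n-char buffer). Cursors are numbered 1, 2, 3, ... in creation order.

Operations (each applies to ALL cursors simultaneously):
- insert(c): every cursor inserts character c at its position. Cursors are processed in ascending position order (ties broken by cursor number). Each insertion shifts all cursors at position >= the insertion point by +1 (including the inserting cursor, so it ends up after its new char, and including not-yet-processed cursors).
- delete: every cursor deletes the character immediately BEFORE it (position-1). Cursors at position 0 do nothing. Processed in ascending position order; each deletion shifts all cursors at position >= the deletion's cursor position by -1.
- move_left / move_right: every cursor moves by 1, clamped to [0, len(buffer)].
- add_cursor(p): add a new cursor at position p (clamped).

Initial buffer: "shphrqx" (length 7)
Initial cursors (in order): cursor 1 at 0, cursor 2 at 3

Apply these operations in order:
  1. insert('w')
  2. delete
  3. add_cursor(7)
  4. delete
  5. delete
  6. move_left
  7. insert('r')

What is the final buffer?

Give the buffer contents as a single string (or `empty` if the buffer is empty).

Answer: rrshrr

Derivation:
After op 1 (insert('w')): buffer="wshpwhrqx" (len 9), cursors c1@1 c2@5, authorship 1...2....
After op 2 (delete): buffer="shphrqx" (len 7), cursors c1@0 c2@3, authorship .......
After op 3 (add_cursor(7)): buffer="shphrqx" (len 7), cursors c1@0 c2@3 c3@7, authorship .......
After op 4 (delete): buffer="shhrq" (len 5), cursors c1@0 c2@2 c3@5, authorship .....
After op 5 (delete): buffer="shr" (len 3), cursors c1@0 c2@1 c3@3, authorship ...
After op 6 (move_left): buffer="shr" (len 3), cursors c1@0 c2@0 c3@2, authorship ...
After op 7 (insert('r')): buffer="rrshrr" (len 6), cursors c1@2 c2@2 c3@5, authorship 12..3.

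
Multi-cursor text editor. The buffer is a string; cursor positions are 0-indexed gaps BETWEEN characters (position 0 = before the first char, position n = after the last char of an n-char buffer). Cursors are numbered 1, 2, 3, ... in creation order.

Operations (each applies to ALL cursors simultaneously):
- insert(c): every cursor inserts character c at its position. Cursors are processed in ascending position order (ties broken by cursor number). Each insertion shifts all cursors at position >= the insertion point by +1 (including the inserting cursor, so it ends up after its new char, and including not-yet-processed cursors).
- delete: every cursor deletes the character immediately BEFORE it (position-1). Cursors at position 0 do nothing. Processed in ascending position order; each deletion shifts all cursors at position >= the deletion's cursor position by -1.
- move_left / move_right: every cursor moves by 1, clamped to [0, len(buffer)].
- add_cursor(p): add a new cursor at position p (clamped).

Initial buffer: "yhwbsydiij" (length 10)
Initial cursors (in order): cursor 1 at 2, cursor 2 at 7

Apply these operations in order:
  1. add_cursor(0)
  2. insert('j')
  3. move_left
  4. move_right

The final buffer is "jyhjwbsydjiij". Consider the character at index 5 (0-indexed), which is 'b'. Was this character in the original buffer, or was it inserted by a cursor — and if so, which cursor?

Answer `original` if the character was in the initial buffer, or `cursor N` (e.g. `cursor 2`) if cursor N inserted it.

Answer: original

Derivation:
After op 1 (add_cursor(0)): buffer="yhwbsydiij" (len 10), cursors c3@0 c1@2 c2@7, authorship ..........
After op 2 (insert('j')): buffer="jyhjwbsydjiij" (len 13), cursors c3@1 c1@4 c2@10, authorship 3..1.....2...
After op 3 (move_left): buffer="jyhjwbsydjiij" (len 13), cursors c3@0 c1@3 c2@9, authorship 3..1.....2...
After op 4 (move_right): buffer="jyhjwbsydjiij" (len 13), cursors c3@1 c1@4 c2@10, authorship 3..1.....2...
Authorship (.=original, N=cursor N): 3 . . 1 . . . . . 2 . . .
Index 5: author = original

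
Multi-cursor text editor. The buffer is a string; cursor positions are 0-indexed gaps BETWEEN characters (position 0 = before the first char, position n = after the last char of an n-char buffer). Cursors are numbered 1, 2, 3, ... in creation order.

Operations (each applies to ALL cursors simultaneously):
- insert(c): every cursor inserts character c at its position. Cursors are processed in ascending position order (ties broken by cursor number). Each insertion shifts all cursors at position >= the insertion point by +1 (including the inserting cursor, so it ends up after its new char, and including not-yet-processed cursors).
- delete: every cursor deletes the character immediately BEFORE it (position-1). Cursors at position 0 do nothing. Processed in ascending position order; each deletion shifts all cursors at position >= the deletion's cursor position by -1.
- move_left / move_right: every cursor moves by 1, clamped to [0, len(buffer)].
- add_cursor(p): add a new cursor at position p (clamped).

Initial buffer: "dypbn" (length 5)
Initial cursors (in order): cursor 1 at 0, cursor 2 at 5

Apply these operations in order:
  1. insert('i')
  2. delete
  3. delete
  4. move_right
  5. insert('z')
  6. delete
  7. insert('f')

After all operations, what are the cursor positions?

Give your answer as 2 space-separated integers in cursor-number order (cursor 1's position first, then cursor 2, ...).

Answer: 2 6

Derivation:
After op 1 (insert('i')): buffer="idypbni" (len 7), cursors c1@1 c2@7, authorship 1.....2
After op 2 (delete): buffer="dypbn" (len 5), cursors c1@0 c2@5, authorship .....
After op 3 (delete): buffer="dypb" (len 4), cursors c1@0 c2@4, authorship ....
After op 4 (move_right): buffer="dypb" (len 4), cursors c1@1 c2@4, authorship ....
After op 5 (insert('z')): buffer="dzypbz" (len 6), cursors c1@2 c2@6, authorship .1...2
After op 6 (delete): buffer="dypb" (len 4), cursors c1@1 c2@4, authorship ....
After op 7 (insert('f')): buffer="dfypbf" (len 6), cursors c1@2 c2@6, authorship .1...2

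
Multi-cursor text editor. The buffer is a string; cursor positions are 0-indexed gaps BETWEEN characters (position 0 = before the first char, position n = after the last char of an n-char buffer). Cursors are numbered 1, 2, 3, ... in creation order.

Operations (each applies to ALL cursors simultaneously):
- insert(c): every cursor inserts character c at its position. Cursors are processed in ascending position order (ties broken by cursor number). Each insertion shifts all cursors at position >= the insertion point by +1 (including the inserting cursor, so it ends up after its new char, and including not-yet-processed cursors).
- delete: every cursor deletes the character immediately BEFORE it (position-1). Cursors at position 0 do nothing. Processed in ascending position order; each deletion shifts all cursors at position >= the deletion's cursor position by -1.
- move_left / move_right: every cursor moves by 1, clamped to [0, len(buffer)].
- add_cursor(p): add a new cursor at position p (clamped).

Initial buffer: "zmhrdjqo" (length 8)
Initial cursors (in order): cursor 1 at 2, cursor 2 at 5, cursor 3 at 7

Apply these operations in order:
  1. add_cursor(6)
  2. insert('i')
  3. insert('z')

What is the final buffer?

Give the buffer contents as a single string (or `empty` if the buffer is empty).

Answer: zmizhrdizjizqizo

Derivation:
After op 1 (add_cursor(6)): buffer="zmhrdjqo" (len 8), cursors c1@2 c2@5 c4@6 c3@7, authorship ........
After op 2 (insert('i')): buffer="zmihrdijiqio" (len 12), cursors c1@3 c2@7 c4@9 c3@11, authorship ..1...2.4.3.
After op 3 (insert('z')): buffer="zmizhrdizjizqizo" (len 16), cursors c1@4 c2@9 c4@12 c3@15, authorship ..11...22.44.33.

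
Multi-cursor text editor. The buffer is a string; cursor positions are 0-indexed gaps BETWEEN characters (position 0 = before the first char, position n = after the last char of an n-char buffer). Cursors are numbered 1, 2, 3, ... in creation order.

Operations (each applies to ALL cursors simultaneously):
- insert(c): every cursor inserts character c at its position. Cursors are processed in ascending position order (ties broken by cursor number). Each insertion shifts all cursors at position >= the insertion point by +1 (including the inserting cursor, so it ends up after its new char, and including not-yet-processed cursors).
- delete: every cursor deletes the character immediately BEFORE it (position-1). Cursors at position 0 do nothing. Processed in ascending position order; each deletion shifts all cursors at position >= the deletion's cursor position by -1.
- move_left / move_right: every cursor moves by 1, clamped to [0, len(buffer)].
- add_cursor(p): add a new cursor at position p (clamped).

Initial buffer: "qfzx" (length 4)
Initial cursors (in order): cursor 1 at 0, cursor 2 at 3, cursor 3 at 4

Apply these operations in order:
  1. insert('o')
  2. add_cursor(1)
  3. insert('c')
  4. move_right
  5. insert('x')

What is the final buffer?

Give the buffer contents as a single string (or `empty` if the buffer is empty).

Answer: occqxxfzocxxocx

Derivation:
After op 1 (insert('o')): buffer="oqfzoxo" (len 7), cursors c1@1 c2@5 c3@7, authorship 1...2.3
After op 2 (add_cursor(1)): buffer="oqfzoxo" (len 7), cursors c1@1 c4@1 c2@5 c3@7, authorship 1...2.3
After op 3 (insert('c')): buffer="occqfzocxoc" (len 11), cursors c1@3 c4@3 c2@8 c3@11, authorship 114...22.33
After op 4 (move_right): buffer="occqfzocxoc" (len 11), cursors c1@4 c4@4 c2@9 c3@11, authorship 114...22.33
After op 5 (insert('x')): buffer="occqxxfzocxxocx" (len 15), cursors c1@6 c4@6 c2@12 c3@15, authorship 114.14..22.2333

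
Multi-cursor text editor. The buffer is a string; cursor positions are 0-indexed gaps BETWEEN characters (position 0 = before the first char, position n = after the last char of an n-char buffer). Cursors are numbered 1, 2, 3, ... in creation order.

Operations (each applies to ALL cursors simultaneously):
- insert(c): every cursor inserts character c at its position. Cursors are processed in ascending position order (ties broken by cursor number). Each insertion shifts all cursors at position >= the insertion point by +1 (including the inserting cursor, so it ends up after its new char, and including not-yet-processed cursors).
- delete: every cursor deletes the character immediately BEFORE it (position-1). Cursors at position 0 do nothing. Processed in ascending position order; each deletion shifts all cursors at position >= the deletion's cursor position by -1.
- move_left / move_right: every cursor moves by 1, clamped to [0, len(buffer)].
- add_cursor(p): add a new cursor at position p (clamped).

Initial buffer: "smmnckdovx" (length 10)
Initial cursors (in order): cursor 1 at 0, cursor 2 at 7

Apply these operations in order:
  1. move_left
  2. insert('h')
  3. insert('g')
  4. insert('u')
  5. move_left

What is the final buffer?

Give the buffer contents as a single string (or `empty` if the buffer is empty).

Answer: hgusmmnckhgudovx

Derivation:
After op 1 (move_left): buffer="smmnckdovx" (len 10), cursors c1@0 c2@6, authorship ..........
After op 2 (insert('h')): buffer="hsmmnckhdovx" (len 12), cursors c1@1 c2@8, authorship 1......2....
After op 3 (insert('g')): buffer="hgsmmnckhgdovx" (len 14), cursors c1@2 c2@10, authorship 11......22....
After op 4 (insert('u')): buffer="hgusmmnckhgudovx" (len 16), cursors c1@3 c2@12, authorship 111......222....
After op 5 (move_left): buffer="hgusmmnckhgudovx" (len 16), cursors c1@2 c2@11, authorship 111......222....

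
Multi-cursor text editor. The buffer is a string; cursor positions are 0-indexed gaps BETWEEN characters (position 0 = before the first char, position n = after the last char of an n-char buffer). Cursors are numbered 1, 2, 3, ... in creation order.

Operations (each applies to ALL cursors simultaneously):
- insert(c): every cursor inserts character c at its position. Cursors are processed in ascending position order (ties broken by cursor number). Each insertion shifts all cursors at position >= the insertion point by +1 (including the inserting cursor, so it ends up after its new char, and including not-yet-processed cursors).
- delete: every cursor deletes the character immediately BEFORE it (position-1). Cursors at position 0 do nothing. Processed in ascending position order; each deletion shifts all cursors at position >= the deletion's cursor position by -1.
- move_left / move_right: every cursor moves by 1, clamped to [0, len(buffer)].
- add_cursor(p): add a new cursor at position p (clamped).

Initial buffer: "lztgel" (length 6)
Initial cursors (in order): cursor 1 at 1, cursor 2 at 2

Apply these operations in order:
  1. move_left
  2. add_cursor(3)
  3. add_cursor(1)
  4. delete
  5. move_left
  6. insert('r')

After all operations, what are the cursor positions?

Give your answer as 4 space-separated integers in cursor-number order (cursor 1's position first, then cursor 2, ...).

Answer: 4 4 4 4

Derivation:
After op 1 (move_left): buffer="lztgel" (len 6), cursors c1@0 c2@1, authorship ......
After op 2 (add_cursor(3)): buffer="lztgel" (len 6), cursors c1@0 c2@1 c3@3, authorship ......
After op 3 (add_cursor(1)): buffer="lztgel" (len 6), cursors c1@0 c2@1 c4@1 c3@3, authorship ......
After op 4 (delete): buffer="zgel" (len 4), cursors c1@0 c2@0 c4@0 c3@1, authorship ....
After op 5 (move_left): buffer="zgel" (len 4), cursors c1@0 c2@0 c3@0 c4@0, authorship ....
After op 6 (insert('r')): buffer="rrrrzgel" (len 8), cursors c1@4 c2@4 c3@4 c4@4, authorship 1234....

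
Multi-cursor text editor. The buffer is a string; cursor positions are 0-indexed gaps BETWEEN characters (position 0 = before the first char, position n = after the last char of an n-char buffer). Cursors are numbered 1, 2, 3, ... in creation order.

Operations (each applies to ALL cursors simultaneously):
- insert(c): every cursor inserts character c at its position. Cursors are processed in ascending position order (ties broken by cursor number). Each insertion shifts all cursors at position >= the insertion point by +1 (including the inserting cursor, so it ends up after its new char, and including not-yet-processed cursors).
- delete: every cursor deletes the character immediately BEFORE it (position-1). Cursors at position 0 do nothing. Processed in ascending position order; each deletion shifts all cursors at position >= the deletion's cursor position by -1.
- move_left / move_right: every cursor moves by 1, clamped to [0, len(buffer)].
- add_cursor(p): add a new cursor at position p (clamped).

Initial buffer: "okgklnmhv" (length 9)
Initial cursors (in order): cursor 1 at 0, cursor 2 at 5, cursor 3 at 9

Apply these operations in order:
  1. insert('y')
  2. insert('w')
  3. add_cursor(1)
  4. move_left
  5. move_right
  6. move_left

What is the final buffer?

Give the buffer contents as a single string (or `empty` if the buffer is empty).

Answer: ywokgklywnmhvyw

Derivation:
After op 1 (insert('y')): buffer="yokgklynmhvy" (len 12), cursors c1@1 c2@7 c3@12, authorship 1.....2....3
After op 2 (insert('w')): buffer="ywokgklywnmhvyw" (len 15), cursors c1@2 c2@9 c3@15, authorship 11.....22....33
After op 3 (add_cursor(1)): buffer="ywokgklywnmhvyw" (len 15), cursors c4@1 c1@2 c2@9 c3@15, authorship 11.....22....33
After op 4 (move_left): buffer="ywokgklywnmhvyw" (len 15), cursors c4@0 c1@1 c2@8 c3@14, authorship 11.....22....33
After op 5 (move_right): buffer="ywokgklywnmhvyw" (len 15), cursors c4@1 c1@2 c2@9 c3@15, authorship 11.....22....33
After op 6 (move_left): buffer="ywokgklywnmhvyw" (len 15), cursors c4@0 c1@1 c2@8 c3@14, authorship 11.....22....33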